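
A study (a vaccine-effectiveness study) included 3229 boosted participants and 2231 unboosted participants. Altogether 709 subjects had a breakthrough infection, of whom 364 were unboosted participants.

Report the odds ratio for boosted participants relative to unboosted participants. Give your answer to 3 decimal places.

boosted participants with the outcome: 709 − 364 = 345
boosted participants without the outcome: 3229 − 345 = 2884
unboosted participants without the outcome: 2231 − 364 = 1867
OR = (345 × 1867) / (2884 × 364) = 644115/1049776 ≈ 0.614

OR ≈ 0.614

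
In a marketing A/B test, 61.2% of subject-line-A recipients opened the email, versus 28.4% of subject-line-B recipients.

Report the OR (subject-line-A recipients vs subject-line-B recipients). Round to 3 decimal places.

odds, subject-line-A recipients = 0.6120/0.3880 = 1.5773
odds, subject-line-B recipients = 0.2840/0.7160 = 0.3966
OR = 1.5773 / 0.3966 = 3.977

OR: 3.977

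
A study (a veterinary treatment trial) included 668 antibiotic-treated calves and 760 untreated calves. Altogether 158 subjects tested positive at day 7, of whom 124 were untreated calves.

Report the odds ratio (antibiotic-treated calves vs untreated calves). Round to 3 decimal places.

antibiotic-treated calves with the outcome: 158 − 124 = 34
antibiotic-treated calves without the outcome: 668 − 34 = 634
untreated calves without the outcome: 760 − 124 = 636
OR = (34 × 636) / (634 × 124) = 21624/78616 ≈ 0.275

0.275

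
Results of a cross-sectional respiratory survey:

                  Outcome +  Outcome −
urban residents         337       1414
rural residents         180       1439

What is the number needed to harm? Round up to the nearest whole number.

risk, urban residents = 337/1751 = 0.192461
risk, rural residents = 180/1619 = 0.111180
absolute risk difference = 0.081282
1 / 0.081282 = 12.303 → round up → 13

13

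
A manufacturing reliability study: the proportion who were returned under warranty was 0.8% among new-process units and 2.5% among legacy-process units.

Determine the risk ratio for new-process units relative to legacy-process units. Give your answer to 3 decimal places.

RR = 0.00800 / 0.02500 = 0.320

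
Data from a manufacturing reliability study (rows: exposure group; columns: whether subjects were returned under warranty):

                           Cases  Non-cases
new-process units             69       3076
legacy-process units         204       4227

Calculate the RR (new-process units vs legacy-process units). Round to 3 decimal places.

RR ≈ 0.477

risk, new-process units = 69/3145 = 0.02194
risk, legacy-process units = 204/4431 = 0.04604
RR = 0.02194 / 0.04604 = 0.477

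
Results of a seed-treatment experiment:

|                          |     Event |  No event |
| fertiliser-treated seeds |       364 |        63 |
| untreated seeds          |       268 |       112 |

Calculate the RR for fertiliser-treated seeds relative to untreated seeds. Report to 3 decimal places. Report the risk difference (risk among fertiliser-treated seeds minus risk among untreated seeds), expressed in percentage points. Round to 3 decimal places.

RR = 1.209; RD = 14.720

risk, fertiliser-treated seeds = 364/427 = 0.8525
risk, untreated seeds = 268/380 = 0.7053
RR = 0.8525 / 0.7053 = 1.209
risk difference = 0.8525 − 0.7053 = 0.1472 → 14.720 percentage points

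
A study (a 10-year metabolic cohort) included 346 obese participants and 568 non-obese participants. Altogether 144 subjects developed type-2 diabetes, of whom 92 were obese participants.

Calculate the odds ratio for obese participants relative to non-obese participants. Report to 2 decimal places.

OR = 3.59

obese participants without the outcome: 346 − 92 = 254
non-obese participants with the outcome: 144 − 92 = 52
non-obese participants without the outcome: 568 − 52 = 516
odds, obese participants = 92/254 = 0.3622
odds, non-obese participants = 52/516 = 0.1008
OR = 0.3622 / 0.1008 = 3.59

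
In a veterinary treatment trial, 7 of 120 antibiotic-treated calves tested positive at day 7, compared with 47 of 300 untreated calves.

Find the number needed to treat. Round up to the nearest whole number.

11

risk, antibiotic-treated calves = 7/120 = 0.058333
risk, untreated calves = 47/300 = 0.156667
absolute risk difference = 0.098333
1 / 0.098333 = 10.170 → round up → 11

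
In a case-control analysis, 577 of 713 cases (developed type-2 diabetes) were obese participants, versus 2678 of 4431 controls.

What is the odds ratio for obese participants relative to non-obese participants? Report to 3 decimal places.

OR = (577 × 1753) / (2678 × 136) = 1011481/364208 ≈ 2.777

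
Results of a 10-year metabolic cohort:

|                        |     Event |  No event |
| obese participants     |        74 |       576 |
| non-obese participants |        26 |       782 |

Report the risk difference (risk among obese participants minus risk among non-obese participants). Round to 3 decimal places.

risk, obese participants = 74/650 = 0.11385
risk, non-obese participants = 26/808 = 0.03218
risk difference = 0.11385 − 0.03218 = 0.082

0.082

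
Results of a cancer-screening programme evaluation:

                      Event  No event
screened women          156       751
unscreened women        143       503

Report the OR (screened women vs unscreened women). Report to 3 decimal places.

OR = 0.731

odds, screened women = 156/751 = 0.2077
odds, unscreened women = 143/503 = 0.2843
OR = 0.2077 / 0.2843 = 0.731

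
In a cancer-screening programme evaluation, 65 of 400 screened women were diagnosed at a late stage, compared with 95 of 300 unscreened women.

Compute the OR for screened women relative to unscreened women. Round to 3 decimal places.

0.419

odds, screened women = 65/335 = 0.1940
odds, unscreened women = 95/205 = 0.4634
OR = 0.1940 / 0.4634 = 0.419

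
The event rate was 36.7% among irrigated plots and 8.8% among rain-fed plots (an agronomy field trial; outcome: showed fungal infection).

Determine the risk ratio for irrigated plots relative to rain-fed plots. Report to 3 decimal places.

RR = 0.3670 / 0.0880 = 4.170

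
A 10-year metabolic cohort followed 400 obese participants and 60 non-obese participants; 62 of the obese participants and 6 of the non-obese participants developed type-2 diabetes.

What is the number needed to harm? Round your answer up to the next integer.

19

risk, obese participants = 62/400 = 0.155000
risk, non-obese participants = 6/60 = 0.100000
absolute risk difference = 0.055000
1 / 0.055000 = 18.182 → round up → 19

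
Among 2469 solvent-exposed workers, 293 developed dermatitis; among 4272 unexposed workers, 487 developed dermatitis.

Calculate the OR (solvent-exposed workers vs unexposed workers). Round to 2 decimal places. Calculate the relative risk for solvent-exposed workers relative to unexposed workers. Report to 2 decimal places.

OR = 1.05; RR = 1.04

odds, solvent-exposed workers = 293/2176 = 0.1347
odds, unexposed workers = 487/3785 = 0.1287
OR = 0.1347 / 0.1287 = 1.05
risk, solvent-exposed workers = 293/2469 = 0.1187
risk, unexposed workers = 487/4272 = 0.1140
RR = 0.1187 / 0.1140 = 1.04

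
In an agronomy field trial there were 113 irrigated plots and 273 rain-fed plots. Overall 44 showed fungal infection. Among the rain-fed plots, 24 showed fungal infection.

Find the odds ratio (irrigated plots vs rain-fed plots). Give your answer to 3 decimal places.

irrigated plots with the outcome: 44 − 24 = 20
irrigated plots without the outcome: 113 − 20 = 93
rain-fed plots without the outcome: 273 − 24 = 249
odds, irrigated plots = 20/93 = 0.2151
odds, rain-fed plots = 24/249 = 0.0964
OR = 0.2151 / 0.0964 = 2.231

2.231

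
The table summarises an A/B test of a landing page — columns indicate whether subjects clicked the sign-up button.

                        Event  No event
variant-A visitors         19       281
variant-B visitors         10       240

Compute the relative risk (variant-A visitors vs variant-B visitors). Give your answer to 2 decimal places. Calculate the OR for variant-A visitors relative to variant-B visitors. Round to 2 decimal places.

RR = 1.58; OR = 1.62

risk, variant-A visitors = 19/300 = 0.06333
risk, variant-B visitors = 10/250 = 0.04000
RR = 0.06333 / 0.04000 = 1.58
OR = (19 × 240) / (281 × 10) = 4560/2810 ≈ 1.62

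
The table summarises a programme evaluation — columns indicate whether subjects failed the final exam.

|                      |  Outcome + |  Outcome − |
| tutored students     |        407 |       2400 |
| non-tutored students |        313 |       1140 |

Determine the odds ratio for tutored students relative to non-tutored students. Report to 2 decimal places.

OR = (407 × 1140) / (2400 × 313) = 463980/751200 ≈ 0.62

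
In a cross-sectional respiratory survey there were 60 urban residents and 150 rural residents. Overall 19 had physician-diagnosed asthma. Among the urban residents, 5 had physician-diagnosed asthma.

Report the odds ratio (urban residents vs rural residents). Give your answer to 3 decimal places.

urban residents without the outcome: 60 − 5 = 55
rural residents with the outcome: 19 − 5 = 14
rural residents without the outcome: 150 − 14 = 136
odds, urban residents = 5/55 = 0.0909
odds, rural residents = 14/136 = 0.1029
OR = 0.0909 / 0.1029 = 0.883

0.883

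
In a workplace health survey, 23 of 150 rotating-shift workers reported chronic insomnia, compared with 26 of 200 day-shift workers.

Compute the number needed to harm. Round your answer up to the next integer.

43

risk, rotating-shift workers = 23/150 = 0.153333
risk, day-shift workers = 26/200 = 0.130000
absolute risk difference = 0.023333
1 / 0.023333 = 42.858 → round up → 43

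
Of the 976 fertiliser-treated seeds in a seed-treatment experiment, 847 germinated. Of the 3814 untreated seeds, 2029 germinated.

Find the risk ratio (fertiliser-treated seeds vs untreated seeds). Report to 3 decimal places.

RR: 1.631

risk, fertiliser-treated seeds = 847/976 = 0.8678
risk, untreated seeds = 2029/3814 = 0.5320
RR = 0.8678 / 0.5320 = 1.631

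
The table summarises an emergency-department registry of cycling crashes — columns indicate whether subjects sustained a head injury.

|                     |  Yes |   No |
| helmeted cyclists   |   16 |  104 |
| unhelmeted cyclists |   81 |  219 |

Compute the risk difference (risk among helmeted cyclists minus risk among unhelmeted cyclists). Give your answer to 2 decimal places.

risk, helmeted cyclists = 16/120 = 0.1333
risk, unhelmeted cyclists = 81/300 = 0.2700
risk difference = 0.1333 − 0.2700 = -0.14

RD ≈ -0.14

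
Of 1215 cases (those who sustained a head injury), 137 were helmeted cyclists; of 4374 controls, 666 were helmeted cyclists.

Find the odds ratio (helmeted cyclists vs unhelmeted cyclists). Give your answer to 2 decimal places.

odds, helmeted cyclists = 137/666 = 0.2057
odds, unhelmeted cyclists = 1078/3708 = 0.2907
OR = 0.2057 / 0.2907 = 0.71

0.71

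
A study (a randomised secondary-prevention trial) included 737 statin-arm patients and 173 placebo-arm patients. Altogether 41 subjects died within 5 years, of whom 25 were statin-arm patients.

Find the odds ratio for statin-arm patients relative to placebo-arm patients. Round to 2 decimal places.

statin-arm patients without the outcome: 737 − 25 = 712
placebo-arm patients with the outcome: 41 − 25 = 16
placebo-arm patients without the outcome: 173 − 16 = 157
OR = (25 × 157) / (712 × 16) = 3925/11392 ≈ 0.34

0.34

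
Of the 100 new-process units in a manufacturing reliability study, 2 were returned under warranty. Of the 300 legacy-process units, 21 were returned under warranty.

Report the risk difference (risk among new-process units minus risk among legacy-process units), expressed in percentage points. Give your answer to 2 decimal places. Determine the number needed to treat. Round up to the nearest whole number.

RD = -5.00; NNT = 20

risk, new-process units = 2/100 = 0.02000
risk, legacy-process units = 21/300 = 0.07000
risk difference = 0.02000 − 0.07000 = -0.05000 → -5.00 percentage points
absolute risk difference = 0.050000
1 / 0.050000 = 20.000 → round up → 20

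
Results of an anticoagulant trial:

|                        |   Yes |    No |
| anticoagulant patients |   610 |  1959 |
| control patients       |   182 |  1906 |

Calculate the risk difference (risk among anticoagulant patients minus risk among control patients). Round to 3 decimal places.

RD: 0.150

risk, anticoagulant patients = 610/2569 = 0.2374
risk, control patients = 182/2088 = 0.0872
risk difference = 0.2374 − 0.0872 = 0.150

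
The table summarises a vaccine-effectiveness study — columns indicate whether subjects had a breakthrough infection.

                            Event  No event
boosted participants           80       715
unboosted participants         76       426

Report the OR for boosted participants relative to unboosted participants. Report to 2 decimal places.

odds, boosted participants = 80/715 = 0.1119
odds, unboosted participants = 76/426 = 0.1784
OR = 0.1119 / 0.1784 = 0.63

OR = 0.63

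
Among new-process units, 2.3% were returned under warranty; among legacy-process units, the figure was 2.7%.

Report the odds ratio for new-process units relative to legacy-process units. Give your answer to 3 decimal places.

odds, new-process units = 0.02300/0.97700 = 0.02354
odds, legacy-process units = 0.02700/0.97300 = 0.02775
OR = 0.02354 / 0.02775 = 0.848

OR ≈ 0.848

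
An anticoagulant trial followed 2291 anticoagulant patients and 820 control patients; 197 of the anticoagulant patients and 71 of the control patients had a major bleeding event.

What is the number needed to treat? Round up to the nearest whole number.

1676

risk, anticoagulant patients = 197/2291 = 0.085989
risk, control patients = 71/820 = 0.086585
absolute risk difference = 0.000597
1 / 0.000597 = 1675.042 → round up → 1676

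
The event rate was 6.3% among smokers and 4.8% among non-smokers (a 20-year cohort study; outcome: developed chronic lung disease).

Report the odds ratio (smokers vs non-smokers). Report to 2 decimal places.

odds, smokers = 0.06300/0.93700 = 0.06724
odds, non-smokers = 0.04800/0.95200 = 0.05042
OR = 0.06724 / 0.05042 = 1.33

1.33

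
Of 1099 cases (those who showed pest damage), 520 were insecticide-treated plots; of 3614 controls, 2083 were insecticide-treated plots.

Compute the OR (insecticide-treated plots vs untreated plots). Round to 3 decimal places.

OR = (520 × 1531) / (2083 × 579) = 796120/1206057 ≈ 0.660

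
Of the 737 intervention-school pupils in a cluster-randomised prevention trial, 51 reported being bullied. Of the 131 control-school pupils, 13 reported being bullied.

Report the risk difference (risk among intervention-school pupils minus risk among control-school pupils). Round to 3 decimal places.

-0.030

risk, intervention-school pupils = 51/737 = 0.0692
risk, control-school pupils = 13/131 = 0.0992
risk difference = 0.0692 − 0.0992 = -0.030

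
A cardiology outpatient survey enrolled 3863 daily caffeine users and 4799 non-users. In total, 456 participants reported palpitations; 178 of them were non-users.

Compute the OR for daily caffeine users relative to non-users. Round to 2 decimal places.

2.01

daily caffeine users with the outcome: 456 − 178 = 278
daily caffeine users without the outcome: 3863 − 278 = 3585
non-users without the outcome: 4799 − 178 = 4621
OR = (278 × 4621) / (3585 × 178) = 1284638/638130 ≈ 2.01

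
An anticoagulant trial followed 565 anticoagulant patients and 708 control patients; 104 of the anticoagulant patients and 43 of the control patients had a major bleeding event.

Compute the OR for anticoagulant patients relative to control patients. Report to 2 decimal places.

odds, anticoagulant patients = 104/461 = 0.2256
odds, control patients = 43/665 = 0.0647
OR = 0.2256 / 0.0647 = 3.49

3.49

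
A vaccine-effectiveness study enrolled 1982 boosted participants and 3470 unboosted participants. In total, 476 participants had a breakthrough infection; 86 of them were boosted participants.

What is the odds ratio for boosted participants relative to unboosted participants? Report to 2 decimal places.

boosted participants without the outcome: 1982 − 86 = 1896
unboosted participants with the outcome: 476 − 86 = 390
unboosted participants without the outcome: 3470 − 390 = 3080
odds, boosted participants = 86/1896 = 0.04536
odds, unboosted participants = 390/3080 = 0.12662
OR = 0.04536 / 0.12662 = 0.36

OR = 0.36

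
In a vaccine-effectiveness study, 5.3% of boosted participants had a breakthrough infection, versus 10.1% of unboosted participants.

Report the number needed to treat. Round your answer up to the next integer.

absolute risk difference = 0.048000
1 / 0.048000 = 20.833 → round up → 21

21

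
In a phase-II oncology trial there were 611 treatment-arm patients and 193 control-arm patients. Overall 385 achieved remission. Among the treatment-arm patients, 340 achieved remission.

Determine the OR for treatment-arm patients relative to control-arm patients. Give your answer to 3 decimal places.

OR = 4.126

treatment-arm patients without the outcome: 611 − 340 = 271
control-arm patients with the outcome: 385 − 340 = 45
control-arm patients without the outcome: 193 − 45 = 148
odds, treatment-arm patients = 340/271 = 1.2546
odds, control-arm patients = 45/148 = 0.3041
OR = 1.2546 / 0.3041 = 4.126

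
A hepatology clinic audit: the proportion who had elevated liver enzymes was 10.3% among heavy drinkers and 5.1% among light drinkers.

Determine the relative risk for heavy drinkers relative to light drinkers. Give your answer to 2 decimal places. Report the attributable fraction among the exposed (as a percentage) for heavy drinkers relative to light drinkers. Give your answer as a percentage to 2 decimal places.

RR = 0.1030 / 0.0510 = 2.02
AR% = (0.1030 − 0.0510) / 0.1030 = 0.5049 → 50.49%

RR = 2.02; AR% = 50.49%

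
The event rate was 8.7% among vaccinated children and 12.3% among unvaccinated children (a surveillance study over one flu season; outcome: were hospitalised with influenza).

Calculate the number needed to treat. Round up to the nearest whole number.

NNT = 28

absolute risk difference = 0.036000
1 / 0.036000 = 27.778 → round up → 28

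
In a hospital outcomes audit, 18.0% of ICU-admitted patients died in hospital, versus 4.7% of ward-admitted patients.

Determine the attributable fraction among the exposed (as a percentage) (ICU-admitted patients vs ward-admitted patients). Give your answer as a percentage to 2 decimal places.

AR% = (0.18000 − 0.04700) / 0.18000 = 0.7389 → 73.89%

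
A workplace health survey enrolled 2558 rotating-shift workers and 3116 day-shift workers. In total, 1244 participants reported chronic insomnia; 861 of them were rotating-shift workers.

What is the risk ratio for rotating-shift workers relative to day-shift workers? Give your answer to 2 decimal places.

rotating-shift workers without the outcome: 2558 − 861 = 1697
day-shift workers with the outcome: 1244 − 861 = 383
day-shift workers without the outcome: 3116 − 383 = 2733
risk, rotating-shift workers = 861/2558 = 0.3366
risk, day-shift workers = 383/3116 = 0.1229
RR = 0.3366 / 0.1229 = 2.74

2.74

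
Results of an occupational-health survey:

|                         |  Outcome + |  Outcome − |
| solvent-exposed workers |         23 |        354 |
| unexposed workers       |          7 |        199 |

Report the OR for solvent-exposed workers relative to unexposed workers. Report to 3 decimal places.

odds, solvent-exposed workers = 23/354 = 0.06497
odds, unexposed workers = 7/199 = 0.03518
OR = 0.06497 / 0.03518 = 1.847

OR = 1.847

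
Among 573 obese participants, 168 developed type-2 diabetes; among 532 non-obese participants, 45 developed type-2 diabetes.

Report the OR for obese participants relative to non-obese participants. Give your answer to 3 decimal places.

odds, obese participants = 168/405 = 0.4148
odds, non-obese participants = 45/487 = 0.0924
OR = 0.4148 / 0.0924 = 4.489

4.489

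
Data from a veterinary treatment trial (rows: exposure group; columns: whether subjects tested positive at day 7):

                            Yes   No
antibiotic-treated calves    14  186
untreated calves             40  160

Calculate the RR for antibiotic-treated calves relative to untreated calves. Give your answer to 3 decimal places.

0.350

risk, antibiotic-treated calves = 14/200 = 0.0700
risk, untreated calves = 40/200 = 0.2000
RR = 0.0700 / 0.2000 = 0.350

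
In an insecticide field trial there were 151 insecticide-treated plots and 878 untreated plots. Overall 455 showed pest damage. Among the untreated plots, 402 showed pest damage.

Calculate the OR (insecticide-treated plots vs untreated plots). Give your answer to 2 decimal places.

OR = 0.64

insecticide-treated plots with the outcome: 455 − 402 = 53
insecticide-treated plots without the outcome: 151 − 53 = 98
untreated plots without the outcome: 878 − 402 = 476
OR = (53 × 476) / (98 × 402) = 25228/39396 ≈ 0.64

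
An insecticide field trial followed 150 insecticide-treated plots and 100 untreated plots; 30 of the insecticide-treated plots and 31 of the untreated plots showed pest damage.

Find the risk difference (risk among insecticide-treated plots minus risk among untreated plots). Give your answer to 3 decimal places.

risk, insecticide-treated plots = 30/150 = 0.2000
risk, untreated plots = 31/100 = 0.3100
risk difference = 0.2000 − 0.3100 = -0.110

RD: -0.110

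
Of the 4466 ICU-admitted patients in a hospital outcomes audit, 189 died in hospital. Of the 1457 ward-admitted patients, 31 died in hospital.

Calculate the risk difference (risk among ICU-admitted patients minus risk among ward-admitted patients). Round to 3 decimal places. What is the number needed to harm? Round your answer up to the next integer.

RD = 0.021; NNH = 48

risk, ICU-admitted patients = 189/4466 = 0.04232
risk, ward-admitted patients = 31/1457 = 0.02128
risk difference = 0.04232 − 0.02128 = 0.021
absolute risk difference = 0.021043
1 / 0.021043 = 47.522 → round up → 48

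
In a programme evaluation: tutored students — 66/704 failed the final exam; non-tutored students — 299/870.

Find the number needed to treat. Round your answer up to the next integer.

risk, tutored students = 66/704 = 0.093750
risk, non-tutored students = 299/870 = 0.343678
absolute risk difference = 0.249928
1 / 0.249928 = 4.001 → round up → 5

NNT: 5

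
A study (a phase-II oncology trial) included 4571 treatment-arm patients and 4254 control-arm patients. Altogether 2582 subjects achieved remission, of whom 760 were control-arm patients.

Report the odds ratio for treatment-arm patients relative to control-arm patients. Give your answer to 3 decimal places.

treatment-arm patients with the outcome: 2582 − 760 = 1822
treatment-arm patients without the outcome: 4571 − 1822 = 2749
control-arm patients without the outcome: 4254 − 760 = 3494
odds, treatment-arm patients = 1822/2749 = 0.6628
odds, control-arm patients = 760/3494 = 0.2175
OR = 0.6628 / 0.2175 = 3.047

3.047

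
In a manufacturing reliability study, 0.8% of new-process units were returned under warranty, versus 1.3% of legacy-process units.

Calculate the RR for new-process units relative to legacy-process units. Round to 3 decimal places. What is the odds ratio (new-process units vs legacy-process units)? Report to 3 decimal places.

RR = 0.00800 / 0.01300 = 0.615
odds, new-process units = 0.00800/0.99200 = 0.00806
odds, legacy-process units = 0.01300/0.98700 = 0.01317
OR = 0.00806 / 0.01317 = 0.612

RR = 0.615; OR = 0.612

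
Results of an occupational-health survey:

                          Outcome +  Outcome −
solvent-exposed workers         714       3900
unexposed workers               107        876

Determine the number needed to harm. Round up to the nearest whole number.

risk, solvent-exposed workers = 714/4614 = 0.154746
risk, unexposed workers = 107/983 = 0.108850
absolute risk difference = 0.045896
1 / 0.045896 = 21.788 → round up → 22

22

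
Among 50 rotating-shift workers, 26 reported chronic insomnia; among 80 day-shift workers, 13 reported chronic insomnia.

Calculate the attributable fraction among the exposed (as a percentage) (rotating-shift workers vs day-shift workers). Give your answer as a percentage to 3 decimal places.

risk, rotating-shift workers = 26/50 = 0.5200
risk, day-shift workers = 13/80 = 0.1625
AR% = (0.5200 − 0.1625) / 0.5200 = 0.6875 → 68.750%

AR%: 68.750%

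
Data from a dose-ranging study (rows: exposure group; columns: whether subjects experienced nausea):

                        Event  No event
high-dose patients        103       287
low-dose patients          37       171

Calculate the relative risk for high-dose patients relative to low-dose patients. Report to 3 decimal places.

1.485

risk, high-dose patients = 103/390 = 0.2641
risk, low-dose patients = 37/208 = 0.1779
RR = 0.2641 / 0.1779 = 1.485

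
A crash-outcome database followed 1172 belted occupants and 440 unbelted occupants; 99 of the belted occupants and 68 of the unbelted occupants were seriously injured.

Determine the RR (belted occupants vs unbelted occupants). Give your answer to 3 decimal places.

0.547

risk, belted occupants = 99/1172 = 0.0845
risk, unbelted occupants = 68/440 = 0.1545
RR = 0.0845 / 0.1545 = 0.547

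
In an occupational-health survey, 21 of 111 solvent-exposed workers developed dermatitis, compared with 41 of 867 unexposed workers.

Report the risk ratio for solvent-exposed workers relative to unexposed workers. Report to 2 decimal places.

risk, solvent-exposed workers = 21/111 = 0.18919
risk, unexposed workers = 41/867 = 0.04729
RR = 0.18919 / 0.04729 = 4.00

RR ≈ 4.00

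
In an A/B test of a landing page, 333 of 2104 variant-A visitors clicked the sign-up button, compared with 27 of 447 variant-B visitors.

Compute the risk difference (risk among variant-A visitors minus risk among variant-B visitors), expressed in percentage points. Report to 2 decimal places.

9.79

risk, variant-A visitors = 333/2104 = 0.1583
risk, variant-B visitors = 27/447 = 0.0604
risk difference = 0.1583 − 0.0604 = 0.0979 → 9.79 percentage points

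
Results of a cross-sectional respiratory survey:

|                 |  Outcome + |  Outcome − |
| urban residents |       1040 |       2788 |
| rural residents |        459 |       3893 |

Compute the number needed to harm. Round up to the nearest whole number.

risk, urban residents = 1040/3828 = 0.271682
risk, rural residents = 459/4352 = 0.105469
absolute risk difference = 0.166214
1 / 0.166214 = 6.016 → round up → 7

NNH ≈ 7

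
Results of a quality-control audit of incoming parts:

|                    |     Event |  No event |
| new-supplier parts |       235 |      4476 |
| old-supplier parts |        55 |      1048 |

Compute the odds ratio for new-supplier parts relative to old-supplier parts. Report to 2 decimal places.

OR = (235 × 1048) / (4476 × 55) = 246280/246180 ≈ 1.00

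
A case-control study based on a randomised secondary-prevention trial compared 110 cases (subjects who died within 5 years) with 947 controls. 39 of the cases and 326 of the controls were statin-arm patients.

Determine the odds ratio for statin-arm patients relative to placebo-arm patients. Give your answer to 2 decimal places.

OR = (39 × 621) / (326 × 71) = 24219/23146 ≈ 1.05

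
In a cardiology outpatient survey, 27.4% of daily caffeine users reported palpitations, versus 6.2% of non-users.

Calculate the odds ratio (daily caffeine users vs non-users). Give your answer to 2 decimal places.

5.71

odds, daily caffeine users = 0.2740/0.7260 = 0.3774
odds, non-users = 0.0620/0.9380 = 0.0661
OR = 0.3774 / 0.0661 = 5.71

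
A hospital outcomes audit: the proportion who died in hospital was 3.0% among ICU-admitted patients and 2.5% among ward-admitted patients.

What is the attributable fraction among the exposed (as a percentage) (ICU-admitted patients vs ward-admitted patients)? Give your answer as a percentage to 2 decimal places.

AR% = (0.03000 − 0.02500) / 0.03000 = 0.1667 → 16.67%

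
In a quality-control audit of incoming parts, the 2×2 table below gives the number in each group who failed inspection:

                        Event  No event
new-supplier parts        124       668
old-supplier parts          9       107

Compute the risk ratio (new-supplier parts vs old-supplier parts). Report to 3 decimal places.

risk, new-supplier parts = 124/792 = 0.1566
risk, old-supplier parts = 9/116 = 0.0776
RR = 0.1566 / 0.0776 = 2.018

RR = 2.018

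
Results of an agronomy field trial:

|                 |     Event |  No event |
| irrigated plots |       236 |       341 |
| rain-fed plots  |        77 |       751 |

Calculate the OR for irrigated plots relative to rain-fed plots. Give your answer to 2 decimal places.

OR = (236 × 751) / (341 × 77) = 177236/26257 ≈ 6.75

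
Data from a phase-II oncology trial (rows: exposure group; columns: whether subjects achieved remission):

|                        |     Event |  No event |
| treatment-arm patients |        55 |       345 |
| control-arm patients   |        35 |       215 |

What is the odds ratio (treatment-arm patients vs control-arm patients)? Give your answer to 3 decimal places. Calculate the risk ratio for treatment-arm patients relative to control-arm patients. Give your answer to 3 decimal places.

odds, treatment-arm patients = 55/345 = 0.1594
odds, control-arm patients = 35/215 = 0.1628
OR = 0.1594 / 0.1628 = 0.979
risk, treatment-arm patients = 55/400 = 0.1375
risk, control-arm patients = 35/250 = 0.1400
RR = 0.1375 / 0.1400 = 0.982

OR = 0.979; RR = 0.982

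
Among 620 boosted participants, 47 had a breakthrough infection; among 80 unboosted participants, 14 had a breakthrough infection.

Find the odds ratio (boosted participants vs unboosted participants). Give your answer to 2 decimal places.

OR = (47 × 66) / (573 × 14) = 3102/8022 ≈ 0.39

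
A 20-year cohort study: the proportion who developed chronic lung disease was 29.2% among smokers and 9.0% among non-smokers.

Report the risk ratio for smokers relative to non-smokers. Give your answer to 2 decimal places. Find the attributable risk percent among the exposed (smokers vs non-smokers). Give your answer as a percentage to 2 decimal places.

RR = 0.2920 / 0.0900 = 3.24
AR% = (0.2920 − 0.0900) / 0.2920 = 0.6918 → 69.18%

RR = 3.24; AR% = 69.18%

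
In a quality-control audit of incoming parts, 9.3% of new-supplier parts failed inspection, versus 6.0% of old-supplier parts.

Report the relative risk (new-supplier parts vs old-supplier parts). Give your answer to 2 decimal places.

RR = 0.0930 / 0.0600 = 1.55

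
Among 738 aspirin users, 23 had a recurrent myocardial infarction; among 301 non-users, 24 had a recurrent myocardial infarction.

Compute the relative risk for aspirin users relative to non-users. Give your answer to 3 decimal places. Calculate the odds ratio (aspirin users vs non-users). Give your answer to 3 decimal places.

RR = 0.391; OR = 0.371

risk, aspirin users = 23/738 = 0.03117
risk, non-users = 24/301 = 0.07973
RR = 0.03117 / 0.07973 = 0.391
odds, aspirin users = 23/715 = 0.03217
odds, non-users = 24/277 = 0.08664
OR = 0.03217 / 0.08664 = 0.371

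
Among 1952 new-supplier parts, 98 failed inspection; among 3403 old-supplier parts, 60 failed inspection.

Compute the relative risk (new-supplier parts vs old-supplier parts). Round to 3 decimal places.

2.847

risk, new-supplier parts = 98/1952 = 0.05020
risk, old-supplier parts = 60/3403 = 0.01763
RR = 0.05020 / 0.01763 = 2.847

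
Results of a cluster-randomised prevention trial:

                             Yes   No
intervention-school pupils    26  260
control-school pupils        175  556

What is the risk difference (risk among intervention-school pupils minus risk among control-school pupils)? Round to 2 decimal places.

RD = -0.15

risk, intervention-school pupils = 26/286 = 0.0909
risk, control-school pupils = 175/731 = 0.2394
risk difference = 0.0909 − 0.2394 = -0.15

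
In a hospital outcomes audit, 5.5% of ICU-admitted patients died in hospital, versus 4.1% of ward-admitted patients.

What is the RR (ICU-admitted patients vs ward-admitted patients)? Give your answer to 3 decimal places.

RR = 0.05500 / 0.04100 = 1.341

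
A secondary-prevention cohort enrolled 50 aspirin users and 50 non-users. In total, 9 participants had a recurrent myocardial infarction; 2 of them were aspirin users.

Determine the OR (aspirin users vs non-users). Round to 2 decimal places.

0.26

aspirin users without the outcome: 50 − 2 = 48
non-users with the outcome: 9 − 2 = 7
non-users without the outcome: 50 − 7 = 43
OR = (2 × 43) / (48 × 7) = 86/336 ≈ 0.26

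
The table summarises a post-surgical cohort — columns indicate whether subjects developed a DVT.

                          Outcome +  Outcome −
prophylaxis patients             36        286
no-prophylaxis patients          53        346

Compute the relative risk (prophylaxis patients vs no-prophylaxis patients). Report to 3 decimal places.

risk, prophylaxis patients = 36/322 = 0.1118
risk, no-prophylaxis patients = 53/399 = 0.1328
RR = 0.1118 / 0.1328 = 0.842

0.842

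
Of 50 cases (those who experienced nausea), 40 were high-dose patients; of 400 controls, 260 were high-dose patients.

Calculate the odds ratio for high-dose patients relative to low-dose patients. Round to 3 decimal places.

OR = (40 × 140) / (260 × 10) = 5600/2600 ≈ 2.154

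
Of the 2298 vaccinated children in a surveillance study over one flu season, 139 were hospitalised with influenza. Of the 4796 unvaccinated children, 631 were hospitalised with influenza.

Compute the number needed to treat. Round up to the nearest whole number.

15

risk, vaccinated children = 139/2298 = 0.060487
risk, unvaccinated children = 631/4796 = 0.131568
absolute risk difference = 0.071081
1 / 0.071081 = 14.068 → round up → 15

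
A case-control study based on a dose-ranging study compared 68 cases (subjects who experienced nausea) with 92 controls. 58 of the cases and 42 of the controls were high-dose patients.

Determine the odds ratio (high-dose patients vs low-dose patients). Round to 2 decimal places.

OR = (58 × 50) / (42 × 10) = 2900/420 ≈ 6.90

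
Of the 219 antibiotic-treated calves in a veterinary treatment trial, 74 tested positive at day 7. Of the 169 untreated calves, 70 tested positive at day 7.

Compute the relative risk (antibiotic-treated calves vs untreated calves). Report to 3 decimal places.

0.816

risk, antibiotic-treated calves = 74/219 = 0.3379
risk, untreated calves = 70/169 = 0.4142
RR = 0.3379 / 0.4142 = 0.816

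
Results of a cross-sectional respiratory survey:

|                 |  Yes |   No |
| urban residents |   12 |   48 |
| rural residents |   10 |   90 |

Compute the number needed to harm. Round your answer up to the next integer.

10

risk, urban residents = 12/60 = 0.200000
risk, rural residents = 10/100 = 0.100000
absolute risk difference = 0.100000
1 / 0.100000 = 10.000 → round up → 10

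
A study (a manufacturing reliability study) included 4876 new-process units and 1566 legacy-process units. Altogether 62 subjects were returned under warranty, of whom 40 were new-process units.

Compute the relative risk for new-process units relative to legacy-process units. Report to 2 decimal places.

new-process units without the outcome: 4876 − 40 = 4836
legacy-process units with the outcome: 62 − 40 = 22
legacy-process units without the outcome: 1566 − 22 = 1544
risk, new-process units = 40/4876 = 0.00820
risk, legacy-process units = 22/1566 = 0.01405
RR = 0.00820 / 0.01405 = 0.58

RR: 0.58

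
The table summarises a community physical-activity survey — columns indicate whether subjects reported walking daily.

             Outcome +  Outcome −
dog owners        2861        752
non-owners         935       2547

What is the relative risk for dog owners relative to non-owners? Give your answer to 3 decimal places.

2.949

risk, dog owners = 2861/3613 = 0.7919
risk, non-owners = 935/3482 = 0.2685
RR = 0.7919 / 0.2685 = 2.949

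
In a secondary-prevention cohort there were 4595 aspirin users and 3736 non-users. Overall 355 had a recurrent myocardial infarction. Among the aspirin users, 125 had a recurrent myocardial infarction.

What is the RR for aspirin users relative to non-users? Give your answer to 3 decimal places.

aspirin users without the outcome: 4595 − 125 = 4470
non-users with the outcome: 355 − 125 = 230
non-users without the outcome: 3736 − 230 = 3506
risk, aspirin users = 125/4595 = 0.02720
risk, non-users = 230/3736 = 0.06156
RR = 0.02720 / 0.06156 = 0.442

RR = 0.442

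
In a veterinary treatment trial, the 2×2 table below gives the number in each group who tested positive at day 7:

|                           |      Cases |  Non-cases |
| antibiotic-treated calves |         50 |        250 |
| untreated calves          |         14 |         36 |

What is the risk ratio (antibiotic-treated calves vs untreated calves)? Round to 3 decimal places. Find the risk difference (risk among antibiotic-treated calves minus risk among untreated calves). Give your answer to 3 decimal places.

risk, antibiotic-treated calves = 50/300 = 0.1667
risk, untreated calves = 14/50 = 0.2800
RR = 0.1667 / 0.2800 = 0.595
risk difference = 0.1667 − 0.2800 = -0.113

RR = 0.595; RD = -0.113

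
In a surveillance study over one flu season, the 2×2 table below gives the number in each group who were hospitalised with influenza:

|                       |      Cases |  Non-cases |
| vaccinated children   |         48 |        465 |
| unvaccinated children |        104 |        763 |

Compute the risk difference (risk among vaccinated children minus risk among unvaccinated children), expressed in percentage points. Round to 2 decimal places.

-2.64

risk, vaccinated children = 48/513 = 0.0936
risk, unvaccinated children = 104/867 = 0.1200
risk difference = 0.0936 − 0.1200 = -0.0264 → -2.64 percentage points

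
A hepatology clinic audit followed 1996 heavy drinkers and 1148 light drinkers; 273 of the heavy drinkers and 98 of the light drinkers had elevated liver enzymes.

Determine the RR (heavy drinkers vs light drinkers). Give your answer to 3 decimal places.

risk, heavy drinkers = 273/1996 = 0.1368
risk, light drinkers = 98/1148 = 0.0854
RR = 0.1368 / 0.0854 = 1.602

RR = 1.602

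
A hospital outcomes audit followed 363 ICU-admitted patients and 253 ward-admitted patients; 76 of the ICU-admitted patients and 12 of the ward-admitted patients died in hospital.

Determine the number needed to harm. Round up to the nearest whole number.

risk, ICU-admitted patients = 76/363 = 0.209366
risk, ward-admitted patients = 12/253 = 0.047431
absolute risk difference = 0.161936
1 / 0.161936 = 6.175 → round up → 7

7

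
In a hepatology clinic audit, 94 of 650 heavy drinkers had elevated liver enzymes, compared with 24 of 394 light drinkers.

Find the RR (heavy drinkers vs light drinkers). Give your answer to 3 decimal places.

risk, heavy drinkers = 94/650 = 0.1446
risk, light drinkers = 24/394 = 0.0609
RR = 0.1446 / 0.0609 = 2.374

2.374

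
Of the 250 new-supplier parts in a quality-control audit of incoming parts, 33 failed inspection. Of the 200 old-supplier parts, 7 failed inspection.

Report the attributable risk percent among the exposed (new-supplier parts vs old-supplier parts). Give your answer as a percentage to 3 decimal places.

AR% = 73.485%

risk, new-supplier parts = 33/250 = 0.13200
risk, old-supplier parts = 7/200 = 0.03500
AR% = (0.13200 − 0.03500) / 0.13200 = 0.7348 → 73.485%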